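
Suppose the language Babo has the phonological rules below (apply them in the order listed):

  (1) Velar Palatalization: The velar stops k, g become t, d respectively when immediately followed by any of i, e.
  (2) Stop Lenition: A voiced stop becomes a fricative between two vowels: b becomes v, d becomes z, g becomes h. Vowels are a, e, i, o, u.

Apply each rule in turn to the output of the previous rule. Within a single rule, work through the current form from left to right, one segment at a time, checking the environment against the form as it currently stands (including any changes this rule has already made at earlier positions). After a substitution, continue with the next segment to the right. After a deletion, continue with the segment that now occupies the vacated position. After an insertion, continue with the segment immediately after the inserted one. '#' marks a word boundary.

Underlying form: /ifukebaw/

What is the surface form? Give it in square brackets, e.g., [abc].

(1) Velar Palatalization: [ifukebaw] → [ifutebaw]
(2) Stop Lenition: [ifutebaw] → [ifutevaw]

[ifutevaw]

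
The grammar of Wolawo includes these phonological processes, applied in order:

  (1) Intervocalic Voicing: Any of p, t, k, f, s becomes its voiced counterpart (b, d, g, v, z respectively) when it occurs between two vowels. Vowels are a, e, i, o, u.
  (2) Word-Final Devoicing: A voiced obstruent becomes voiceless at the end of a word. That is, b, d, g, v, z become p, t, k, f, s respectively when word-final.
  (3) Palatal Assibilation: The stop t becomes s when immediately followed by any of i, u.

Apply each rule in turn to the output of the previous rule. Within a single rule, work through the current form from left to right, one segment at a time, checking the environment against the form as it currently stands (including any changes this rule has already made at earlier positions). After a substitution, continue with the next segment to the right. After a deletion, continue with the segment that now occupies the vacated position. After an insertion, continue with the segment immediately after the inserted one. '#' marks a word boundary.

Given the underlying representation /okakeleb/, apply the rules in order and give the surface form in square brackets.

[ogagelep]

(1) Intervocalic Voicing: [okakeleb] → [ogageleb]
(2) Word-Final Devoicing: [ogageleb] → [ogagelep]
(3) Palatal Assibilation: no change — [ogagelep]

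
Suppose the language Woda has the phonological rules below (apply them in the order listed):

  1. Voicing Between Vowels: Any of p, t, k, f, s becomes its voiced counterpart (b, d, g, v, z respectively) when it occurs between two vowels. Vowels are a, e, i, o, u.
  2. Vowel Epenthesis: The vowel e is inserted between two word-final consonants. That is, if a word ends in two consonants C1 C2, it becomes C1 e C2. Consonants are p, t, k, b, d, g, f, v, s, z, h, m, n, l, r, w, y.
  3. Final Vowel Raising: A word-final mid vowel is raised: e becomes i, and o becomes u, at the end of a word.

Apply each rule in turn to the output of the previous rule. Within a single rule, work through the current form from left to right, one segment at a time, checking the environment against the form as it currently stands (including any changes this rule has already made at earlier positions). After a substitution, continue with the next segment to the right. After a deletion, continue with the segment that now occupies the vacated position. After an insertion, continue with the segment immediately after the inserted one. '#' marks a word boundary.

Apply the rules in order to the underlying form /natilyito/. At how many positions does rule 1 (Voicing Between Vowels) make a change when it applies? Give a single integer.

1 Voicing Between Vowels: [natilyito] → [nadilyido]
2 Vowel Epenthesis: no change — [nadilyido]
3 Final Vowel Raising: [nadilyido] → [nadilyidu]
Rule 1 changed 2 position(s).

2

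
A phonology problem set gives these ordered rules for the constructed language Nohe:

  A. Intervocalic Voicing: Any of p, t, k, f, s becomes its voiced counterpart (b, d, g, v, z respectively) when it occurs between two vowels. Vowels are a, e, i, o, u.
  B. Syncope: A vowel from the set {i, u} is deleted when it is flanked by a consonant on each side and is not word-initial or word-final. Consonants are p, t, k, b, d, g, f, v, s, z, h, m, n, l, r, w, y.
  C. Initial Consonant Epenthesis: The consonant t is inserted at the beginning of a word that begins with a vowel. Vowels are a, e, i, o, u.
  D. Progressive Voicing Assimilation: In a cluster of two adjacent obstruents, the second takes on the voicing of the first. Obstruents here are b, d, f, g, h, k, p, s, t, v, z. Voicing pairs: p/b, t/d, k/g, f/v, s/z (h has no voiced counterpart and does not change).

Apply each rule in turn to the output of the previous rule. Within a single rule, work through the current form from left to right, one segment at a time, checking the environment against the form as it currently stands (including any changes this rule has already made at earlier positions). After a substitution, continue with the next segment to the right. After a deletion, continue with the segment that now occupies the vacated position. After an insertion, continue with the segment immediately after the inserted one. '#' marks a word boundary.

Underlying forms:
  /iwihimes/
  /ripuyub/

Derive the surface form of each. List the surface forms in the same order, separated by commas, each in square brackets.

[tiwhmes], [rbyb]

/iwihimes/:
  A Intervocalic Voicing: no change — [iwihimes]
  B Syncope: [iwihimes] → [iwhmes]
  C Initial Consonant Epenthesis: [iwhmes] → [tiwhmes]
  D Progressive Voicing Assimilation: no change — [tiwhmes]
/ripuyub/:
  A Intervocalic Voicing: [ripuyub] → [ribuyub]
  B Syncope: [ribuyub] → [rbyb]
  C Initial Consonant Epenthesis: no change — [rbyb]
  D Progressive Voicing Assimilation: no change — [rbyb]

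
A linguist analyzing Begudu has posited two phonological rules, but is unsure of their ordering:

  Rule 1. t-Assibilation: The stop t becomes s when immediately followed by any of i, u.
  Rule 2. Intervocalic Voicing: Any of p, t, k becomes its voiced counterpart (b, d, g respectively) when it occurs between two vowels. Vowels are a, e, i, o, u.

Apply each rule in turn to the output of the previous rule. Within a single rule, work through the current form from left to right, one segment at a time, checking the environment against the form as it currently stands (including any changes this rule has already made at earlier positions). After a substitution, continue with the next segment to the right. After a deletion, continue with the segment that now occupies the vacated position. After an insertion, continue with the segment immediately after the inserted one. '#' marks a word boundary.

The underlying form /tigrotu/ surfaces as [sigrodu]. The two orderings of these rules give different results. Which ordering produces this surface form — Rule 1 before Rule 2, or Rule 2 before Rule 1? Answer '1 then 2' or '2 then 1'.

2 then 1

Order 1 then 2:
  1 t-Assibilation: [tigrotu] → [sigrosu]
  2 Intervocalic Voicing: no change — [sigrosu]
  result: [sigrosu]
Order 2 then 1:
  2 Intervocalic Voicing: [tigrotu] → [tigrodu]
  1 t-Assibilation: [tigrodu] → [sigrodu]
  result: [sigrodu]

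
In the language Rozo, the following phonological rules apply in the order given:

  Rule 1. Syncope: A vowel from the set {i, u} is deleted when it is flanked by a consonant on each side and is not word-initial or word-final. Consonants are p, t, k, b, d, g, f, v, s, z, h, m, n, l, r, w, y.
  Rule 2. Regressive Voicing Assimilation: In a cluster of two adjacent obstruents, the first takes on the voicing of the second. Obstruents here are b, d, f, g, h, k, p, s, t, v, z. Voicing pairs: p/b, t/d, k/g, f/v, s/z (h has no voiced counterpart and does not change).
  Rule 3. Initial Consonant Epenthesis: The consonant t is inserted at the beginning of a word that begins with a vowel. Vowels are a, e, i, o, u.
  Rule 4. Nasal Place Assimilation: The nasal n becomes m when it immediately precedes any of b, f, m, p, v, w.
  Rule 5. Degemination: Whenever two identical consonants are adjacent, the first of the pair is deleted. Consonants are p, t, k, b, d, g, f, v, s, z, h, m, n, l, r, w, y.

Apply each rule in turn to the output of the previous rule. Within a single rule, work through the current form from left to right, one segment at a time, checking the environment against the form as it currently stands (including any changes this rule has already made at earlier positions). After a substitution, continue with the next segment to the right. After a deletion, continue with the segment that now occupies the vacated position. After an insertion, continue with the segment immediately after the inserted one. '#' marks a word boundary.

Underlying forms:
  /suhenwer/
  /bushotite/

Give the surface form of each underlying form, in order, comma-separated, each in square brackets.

[shemwer], [pshote]

/suhenwer/:
  Rule 1 Syncope: [suhenwer] → [shenwer]
  Rule 2 Regressive Voicing Assimilation: no change — [shenwer]
  Rule 3 Initial Consonant Epenthesis: no change — [shenwer]
  Rule 4 Nasal Place Assimilation: [shenwer] → [shemwer]
  Rule 5 Degemination: no change — [shemwer]
/bushotite/:
  Rule 1 Syncope: [bushotite] → [bshotte]
  Rule 2 Regressive Voicing Assimilation: [bshotte] → [pshotte]
  Rule 3 Initial Consonant Epenthesis: no change — [pshotte]
  Rule 4 Nasal Place Assimilation: no change — [pshotte]
  Rule 5 Degemination: [pshotte] → [pshote]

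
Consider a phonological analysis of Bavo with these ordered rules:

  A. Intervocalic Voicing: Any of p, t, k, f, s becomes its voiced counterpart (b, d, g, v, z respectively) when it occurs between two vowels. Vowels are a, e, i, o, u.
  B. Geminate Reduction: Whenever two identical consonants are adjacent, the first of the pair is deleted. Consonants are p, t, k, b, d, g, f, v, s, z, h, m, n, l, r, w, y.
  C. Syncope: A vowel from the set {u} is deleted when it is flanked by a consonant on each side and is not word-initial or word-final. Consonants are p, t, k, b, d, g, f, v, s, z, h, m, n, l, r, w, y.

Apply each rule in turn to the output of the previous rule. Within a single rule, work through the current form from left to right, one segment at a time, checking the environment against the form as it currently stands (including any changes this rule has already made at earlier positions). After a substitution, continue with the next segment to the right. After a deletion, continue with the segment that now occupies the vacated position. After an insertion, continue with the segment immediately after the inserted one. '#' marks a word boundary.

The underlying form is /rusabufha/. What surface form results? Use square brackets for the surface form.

A Intervocalic Voicing: [rusabufha] → [ruzabufha]
B Geminate Reduction: no change — [ruzabufha]
C Syncope: [ruzabufha] → [rzabfha]

[rzabfha]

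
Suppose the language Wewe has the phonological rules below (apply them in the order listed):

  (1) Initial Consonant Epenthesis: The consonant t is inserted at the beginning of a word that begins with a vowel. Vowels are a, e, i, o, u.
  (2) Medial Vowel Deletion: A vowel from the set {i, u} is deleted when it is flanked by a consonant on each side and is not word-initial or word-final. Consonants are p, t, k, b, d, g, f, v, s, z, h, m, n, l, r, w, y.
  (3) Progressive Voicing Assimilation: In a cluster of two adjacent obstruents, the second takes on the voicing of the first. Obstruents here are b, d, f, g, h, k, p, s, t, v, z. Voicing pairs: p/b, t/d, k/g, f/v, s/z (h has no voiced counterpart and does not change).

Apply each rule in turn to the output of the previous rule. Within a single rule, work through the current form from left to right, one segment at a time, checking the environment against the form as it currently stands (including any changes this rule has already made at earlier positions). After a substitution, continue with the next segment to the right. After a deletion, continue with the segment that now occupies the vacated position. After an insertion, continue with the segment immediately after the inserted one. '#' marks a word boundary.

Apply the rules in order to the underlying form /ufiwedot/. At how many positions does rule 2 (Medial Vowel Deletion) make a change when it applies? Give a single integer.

(1) Initial Consonant Epenthesis: [ufiwedot] → [tufiwedot]
(2) Medial Vowel Deletion: [tufiwedot] → [tfwedot]
(3) Progressive Voicing Assimilation: no change — [tfwedot]
Rule 2 changed 2 position(s).

2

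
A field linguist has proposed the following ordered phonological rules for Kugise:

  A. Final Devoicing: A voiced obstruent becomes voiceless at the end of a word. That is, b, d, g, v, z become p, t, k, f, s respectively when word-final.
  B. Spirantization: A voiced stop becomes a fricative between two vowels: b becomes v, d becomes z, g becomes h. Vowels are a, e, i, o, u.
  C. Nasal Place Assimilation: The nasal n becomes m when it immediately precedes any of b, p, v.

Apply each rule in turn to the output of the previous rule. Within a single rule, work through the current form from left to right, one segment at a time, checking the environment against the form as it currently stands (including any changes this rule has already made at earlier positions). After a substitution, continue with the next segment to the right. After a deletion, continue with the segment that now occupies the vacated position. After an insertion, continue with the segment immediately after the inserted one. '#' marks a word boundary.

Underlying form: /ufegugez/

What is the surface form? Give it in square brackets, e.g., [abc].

A Final Devoicing: [ufegugez] → [ufeguges]
B Spirantization: [ufeguges] → [ufehuhes]
C Nasal Place Assimilation: no change — [ufehuhes]

[ufehuhes]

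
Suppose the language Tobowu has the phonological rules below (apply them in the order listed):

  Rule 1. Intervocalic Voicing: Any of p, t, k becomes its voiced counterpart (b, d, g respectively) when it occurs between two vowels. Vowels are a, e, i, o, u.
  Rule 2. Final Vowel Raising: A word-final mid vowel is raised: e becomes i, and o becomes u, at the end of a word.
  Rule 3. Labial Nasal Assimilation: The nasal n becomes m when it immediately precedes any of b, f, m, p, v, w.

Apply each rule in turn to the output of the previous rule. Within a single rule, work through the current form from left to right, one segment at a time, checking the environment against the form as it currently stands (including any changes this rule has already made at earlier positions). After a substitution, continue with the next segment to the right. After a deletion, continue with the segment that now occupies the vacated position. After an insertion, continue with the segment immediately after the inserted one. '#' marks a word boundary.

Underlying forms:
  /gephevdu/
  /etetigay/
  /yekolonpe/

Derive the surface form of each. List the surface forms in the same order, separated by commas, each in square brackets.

[gephevdu], [ededigay], [yegolompi]

/gephevdu/:
  Rule 1 Intervocalic Voicing: no change — [gephevdu]
  Rule 2 Final Vowel Raising: no change — [gephevdu]
  Rule 3 Labial Nasal Assimilation: no change — [gephevdu]
/etetigay/:
  Rule 1 Intervocalic Voicing: [etetigay] → [ededigay]
  Rule 2 Final Vowel Raising: no change — [ededigay]
  Rule 3 Labial Nasal Assimilation: no change — [ededigay]
/yekolonpe/:
  Rule 1 Intervocalic Voicing: [yekolonpe] → [yegolonpe]
  Rule 2 Final Vowel Raising: [yegolonpe] → [yegolonpi]
  Rule 3 Labial Nasal Assimilation: [yegolonpi] → [yegolompi]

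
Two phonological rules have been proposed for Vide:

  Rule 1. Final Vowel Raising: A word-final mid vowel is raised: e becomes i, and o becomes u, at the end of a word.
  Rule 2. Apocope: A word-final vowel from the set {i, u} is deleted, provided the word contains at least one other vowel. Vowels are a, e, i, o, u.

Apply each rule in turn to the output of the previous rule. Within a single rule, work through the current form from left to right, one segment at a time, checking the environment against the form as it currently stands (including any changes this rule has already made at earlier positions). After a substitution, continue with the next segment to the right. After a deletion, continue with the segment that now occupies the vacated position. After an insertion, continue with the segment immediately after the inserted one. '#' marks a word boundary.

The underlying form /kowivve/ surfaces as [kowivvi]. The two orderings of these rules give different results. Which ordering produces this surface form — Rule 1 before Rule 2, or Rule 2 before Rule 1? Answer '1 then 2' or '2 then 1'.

Order 1 then 2:
  1 Final Vowel Raising: [kowivve] → [kowivvi]
  2 Apocope: [kowivvi] → [kowivv]
  result: [kowivv]
Order 2 then 1:
  2 Apocope: no change — [kowivve]
  1 Final Vowel Raising: [kowivve] → [kowivvi]
  result: [kowivvi]

2 then 1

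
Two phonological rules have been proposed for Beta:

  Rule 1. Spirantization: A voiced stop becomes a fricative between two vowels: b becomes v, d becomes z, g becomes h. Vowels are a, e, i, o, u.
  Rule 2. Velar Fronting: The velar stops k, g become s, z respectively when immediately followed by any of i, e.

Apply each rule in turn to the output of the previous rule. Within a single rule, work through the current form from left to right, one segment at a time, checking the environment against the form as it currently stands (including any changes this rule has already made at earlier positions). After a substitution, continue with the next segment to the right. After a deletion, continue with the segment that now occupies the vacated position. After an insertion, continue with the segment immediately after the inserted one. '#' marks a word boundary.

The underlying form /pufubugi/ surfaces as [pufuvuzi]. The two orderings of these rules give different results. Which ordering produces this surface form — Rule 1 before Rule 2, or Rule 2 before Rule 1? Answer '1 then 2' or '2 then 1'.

Order 1 then 2:
  1 Spirantization: [pufubugi] → [pufuvuhi]
  2 Velar Fronting: no change — [pufuvuhi]
  result: [pufuvuhi]
Order 2 then 1:
  2 Velar Fronting: [pufubugi] → [pufubuzi]
  1 Spirantization: [pufubuzi] → [pufuvuzi]
  result: [pufuvuzi]

2 then 1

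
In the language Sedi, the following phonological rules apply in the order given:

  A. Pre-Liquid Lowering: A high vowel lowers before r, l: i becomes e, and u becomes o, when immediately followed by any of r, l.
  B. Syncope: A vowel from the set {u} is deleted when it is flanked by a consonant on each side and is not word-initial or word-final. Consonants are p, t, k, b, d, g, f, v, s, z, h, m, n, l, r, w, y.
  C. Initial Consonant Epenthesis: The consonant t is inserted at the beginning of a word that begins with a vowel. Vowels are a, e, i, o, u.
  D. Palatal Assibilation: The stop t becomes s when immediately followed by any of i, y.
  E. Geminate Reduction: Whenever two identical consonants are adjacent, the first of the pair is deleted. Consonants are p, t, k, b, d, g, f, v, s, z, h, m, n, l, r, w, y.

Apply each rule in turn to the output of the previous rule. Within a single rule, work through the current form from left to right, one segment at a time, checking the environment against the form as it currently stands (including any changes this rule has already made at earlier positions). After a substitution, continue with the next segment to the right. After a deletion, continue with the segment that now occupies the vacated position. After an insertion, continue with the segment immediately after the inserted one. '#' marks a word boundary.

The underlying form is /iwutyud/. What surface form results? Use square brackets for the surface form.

[siwsyd]

A Pre-Liquid Lowering: no change — [iwutyud]
B Syncope: [iwutyud] → [iwtyd]
C Initial Consonant Epenthesis: [iwtyd] → [tiwtyd]
D Palatal Assibilation: [tiwtyd] → [siwsyd]
E Geminate Reduction: no change — [siwsyd]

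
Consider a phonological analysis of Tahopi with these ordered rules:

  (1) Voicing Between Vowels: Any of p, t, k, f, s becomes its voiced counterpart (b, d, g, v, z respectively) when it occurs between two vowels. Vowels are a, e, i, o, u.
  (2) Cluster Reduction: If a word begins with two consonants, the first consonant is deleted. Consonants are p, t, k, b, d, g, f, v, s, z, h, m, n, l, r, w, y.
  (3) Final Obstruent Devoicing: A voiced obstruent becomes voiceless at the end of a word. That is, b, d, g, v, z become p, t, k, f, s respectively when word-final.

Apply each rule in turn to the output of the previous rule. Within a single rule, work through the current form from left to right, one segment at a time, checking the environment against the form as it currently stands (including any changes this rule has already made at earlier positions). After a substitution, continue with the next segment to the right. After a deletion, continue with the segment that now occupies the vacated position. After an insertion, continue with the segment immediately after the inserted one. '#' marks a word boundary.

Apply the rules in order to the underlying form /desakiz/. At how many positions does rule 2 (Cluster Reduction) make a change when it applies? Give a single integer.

(1) Voicing Between Vowels: [desakiz] → [dezagiz]
(2) Cluster Reduction: no change — [dezagiz]
(3) Final Obstruent Devoicing: [dezagiz] → [dezagis]
Rule 2 changed 0 position(s).

0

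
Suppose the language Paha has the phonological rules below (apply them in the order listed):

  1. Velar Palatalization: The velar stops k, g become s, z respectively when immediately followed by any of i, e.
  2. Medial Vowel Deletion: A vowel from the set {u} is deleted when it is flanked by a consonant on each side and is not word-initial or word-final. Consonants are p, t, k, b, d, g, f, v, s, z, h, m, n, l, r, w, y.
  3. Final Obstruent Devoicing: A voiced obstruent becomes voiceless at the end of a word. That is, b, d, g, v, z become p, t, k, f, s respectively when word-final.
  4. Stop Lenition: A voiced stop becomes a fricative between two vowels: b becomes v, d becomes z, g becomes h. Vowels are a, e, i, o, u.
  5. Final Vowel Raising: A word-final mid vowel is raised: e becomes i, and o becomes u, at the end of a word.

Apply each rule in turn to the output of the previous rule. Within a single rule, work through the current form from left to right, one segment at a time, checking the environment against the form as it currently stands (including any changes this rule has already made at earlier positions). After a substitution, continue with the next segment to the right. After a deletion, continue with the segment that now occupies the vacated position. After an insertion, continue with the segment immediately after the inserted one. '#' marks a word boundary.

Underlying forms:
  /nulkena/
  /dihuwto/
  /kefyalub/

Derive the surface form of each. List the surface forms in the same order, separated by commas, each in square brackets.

/nulkena/:
  1 Velar Palatalization: [nulkena] → [nulsena]
  2 Medial Vowel Deletion: [nulsena] → [nlsena]
  3 Final Obstruent Devoicing: no change — [nlsena]
  4 Stop Lenition: no change — [nlsena]
  5 Final Vowel Raising: no change — [nlsena]
/dihuwto/:
  1 Velar Palatalization: no change — [dihuwto]
  2 Medial Vowel Deletion: [dihuwto] → [dihwto]
  3 Final Obstruent Devoicing: no change — [dihwto]
  4 Stop Lenition: no change — [dihwto]
  5 Final Vowel Raising: [dihwto] → [dihwtu]
/kefyalub/:
  1 Velar Palatalization: [kefyalub] → [sefyalub]
  2 Medial Vowel Deletion: [sefyalub] → [sefyalb]
  3 Final Obstruent Devoicing: [sefyalb] → [sefyalp]
  4 Stop Lenition: no change — [sefyalp]
  5 Final Vowel Raising: no change — [sefyalp]

[nlsena], [dihwtu], [sefyalp]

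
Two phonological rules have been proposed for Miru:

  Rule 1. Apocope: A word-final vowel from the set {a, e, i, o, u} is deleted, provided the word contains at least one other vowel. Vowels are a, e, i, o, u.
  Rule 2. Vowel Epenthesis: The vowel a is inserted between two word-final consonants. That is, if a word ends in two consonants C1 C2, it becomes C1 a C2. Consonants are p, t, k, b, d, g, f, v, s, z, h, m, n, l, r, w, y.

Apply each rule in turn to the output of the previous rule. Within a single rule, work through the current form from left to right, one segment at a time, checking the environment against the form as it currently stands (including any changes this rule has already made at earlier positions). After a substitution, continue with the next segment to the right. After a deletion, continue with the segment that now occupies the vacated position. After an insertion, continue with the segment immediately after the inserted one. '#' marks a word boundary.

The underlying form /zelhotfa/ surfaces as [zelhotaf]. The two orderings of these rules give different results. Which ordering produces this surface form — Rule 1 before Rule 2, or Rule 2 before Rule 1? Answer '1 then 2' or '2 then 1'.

Order 1 then 2:
  1 Apocope: [zelhotfa] → [zelhotf]
  2 Vowel Epenthesis: [zelhotf] → [zelhotaf]
  result: [zelhotaf]
Order 2 then 1:
  2 Vowel Epenthesis: no change — [zelhotfa]
  1 Apocope: [zelhotfa] → [zelhotf]
  result: [zelhotf]

1 then 2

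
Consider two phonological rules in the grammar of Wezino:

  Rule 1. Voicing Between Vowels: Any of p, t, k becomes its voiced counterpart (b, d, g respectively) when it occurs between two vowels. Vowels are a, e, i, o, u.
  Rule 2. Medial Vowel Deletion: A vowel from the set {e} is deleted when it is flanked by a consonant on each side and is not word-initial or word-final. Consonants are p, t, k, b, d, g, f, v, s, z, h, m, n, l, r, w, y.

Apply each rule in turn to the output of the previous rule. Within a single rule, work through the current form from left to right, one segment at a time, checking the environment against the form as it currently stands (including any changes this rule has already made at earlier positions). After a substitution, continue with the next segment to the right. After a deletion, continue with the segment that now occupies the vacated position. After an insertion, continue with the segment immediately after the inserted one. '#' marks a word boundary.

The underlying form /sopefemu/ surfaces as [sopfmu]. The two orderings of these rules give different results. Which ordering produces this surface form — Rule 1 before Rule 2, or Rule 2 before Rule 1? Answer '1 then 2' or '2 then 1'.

Order 1 then 2:
  1 Voicing Between Vowels: [sopefemu] → [sobefemu]
  2 Medial Vowel Deletion: [sobefemu] → [sobfmu]
  result: [sobfmu]
Order 2 then 1:
  2 Medial Vowel Deletion: [sopefemu] → [sopfmu]
  1 Voicing Between Vowels: no change — [sopfmu]
  result: [sopfmu]

2 then 1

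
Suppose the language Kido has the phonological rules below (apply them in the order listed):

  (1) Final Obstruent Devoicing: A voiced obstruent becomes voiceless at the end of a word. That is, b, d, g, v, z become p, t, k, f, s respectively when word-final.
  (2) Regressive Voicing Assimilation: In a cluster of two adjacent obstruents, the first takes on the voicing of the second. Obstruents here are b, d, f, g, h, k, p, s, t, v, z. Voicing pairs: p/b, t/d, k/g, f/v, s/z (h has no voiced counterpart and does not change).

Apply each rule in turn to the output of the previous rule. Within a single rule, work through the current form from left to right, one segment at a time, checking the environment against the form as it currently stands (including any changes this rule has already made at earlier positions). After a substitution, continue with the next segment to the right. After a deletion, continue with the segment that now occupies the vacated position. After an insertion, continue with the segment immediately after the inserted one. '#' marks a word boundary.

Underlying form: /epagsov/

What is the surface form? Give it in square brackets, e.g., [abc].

[epaksof]

(1) Final Obstruent Devoicing: [epagsov] → [epagsof]
(2) Regressive Voicing Assimilation: [epagsof] → [epaksof]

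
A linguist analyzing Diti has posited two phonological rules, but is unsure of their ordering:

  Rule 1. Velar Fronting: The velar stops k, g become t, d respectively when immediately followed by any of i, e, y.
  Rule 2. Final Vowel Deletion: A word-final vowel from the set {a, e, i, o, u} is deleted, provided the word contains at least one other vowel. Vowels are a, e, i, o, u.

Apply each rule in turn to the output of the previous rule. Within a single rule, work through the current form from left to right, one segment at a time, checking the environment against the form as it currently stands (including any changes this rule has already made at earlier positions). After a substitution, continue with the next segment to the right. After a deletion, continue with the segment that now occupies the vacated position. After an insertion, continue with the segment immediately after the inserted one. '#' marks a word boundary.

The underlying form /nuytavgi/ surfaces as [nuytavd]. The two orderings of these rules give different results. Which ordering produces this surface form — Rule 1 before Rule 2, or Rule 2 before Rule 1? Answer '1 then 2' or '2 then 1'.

Order 1 then 2:
  1 Velar Fronting: [nuytavgi] → [nuytavdi]
  2 Final Vowel Deletion: [nuytavdi] → [nuytavd]
  result: [nuytavd]
Order 2 then 1:
  2 Final Vowel Deletion: [nuytavgi] → [nuytavg]
  1 Velar Fronting: no change — [nuytavg]
  result: [nuytavg]

1 then 2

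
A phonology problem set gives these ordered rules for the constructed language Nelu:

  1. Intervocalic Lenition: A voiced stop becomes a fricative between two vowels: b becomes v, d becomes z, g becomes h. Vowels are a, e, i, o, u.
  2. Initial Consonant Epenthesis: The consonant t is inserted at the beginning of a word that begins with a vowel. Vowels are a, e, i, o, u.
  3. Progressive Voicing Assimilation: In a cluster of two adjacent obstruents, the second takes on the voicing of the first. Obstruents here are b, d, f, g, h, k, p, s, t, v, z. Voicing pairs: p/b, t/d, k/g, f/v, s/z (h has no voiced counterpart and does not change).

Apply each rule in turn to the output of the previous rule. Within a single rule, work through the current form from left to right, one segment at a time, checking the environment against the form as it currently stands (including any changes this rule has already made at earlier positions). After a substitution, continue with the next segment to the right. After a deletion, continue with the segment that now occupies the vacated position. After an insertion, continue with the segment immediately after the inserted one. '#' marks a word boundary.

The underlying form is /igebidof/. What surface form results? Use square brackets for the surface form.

1 Intervocalic Lenition: [igebidof] → [ihevizof]
2 Initial Consonant Epenthesis: [ihevizof] → [tihevizof]
3 Progressive Voicing Assimilation: no change — [tihevizof]

[tihevizof]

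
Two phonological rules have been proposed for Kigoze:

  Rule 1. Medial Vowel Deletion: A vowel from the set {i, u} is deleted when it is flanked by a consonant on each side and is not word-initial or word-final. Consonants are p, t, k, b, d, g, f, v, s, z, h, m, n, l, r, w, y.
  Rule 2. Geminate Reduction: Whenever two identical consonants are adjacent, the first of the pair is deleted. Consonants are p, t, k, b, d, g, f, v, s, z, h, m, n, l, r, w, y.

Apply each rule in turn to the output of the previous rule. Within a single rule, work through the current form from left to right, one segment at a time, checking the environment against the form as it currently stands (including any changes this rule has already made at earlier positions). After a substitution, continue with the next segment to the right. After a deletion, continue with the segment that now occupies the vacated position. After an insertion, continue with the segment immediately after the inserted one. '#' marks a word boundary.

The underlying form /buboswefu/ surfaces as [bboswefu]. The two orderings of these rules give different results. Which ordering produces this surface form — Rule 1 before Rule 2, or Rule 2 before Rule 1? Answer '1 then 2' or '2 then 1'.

2 then 1

Order 1 then 2:
  1 Medial Vowel Deletion: [buboswefu] → [bboswefu]
  2 Geminate Reduction: [bboswefu] → [boswefu]
  result: [boswefu]
Order 2 then 1:
  2 Geminate Reduction: no change — [buboswefu]
  1 Medial Vowel Deletion: [buboswefu] → [bboswefu]
  result: [bboswefu]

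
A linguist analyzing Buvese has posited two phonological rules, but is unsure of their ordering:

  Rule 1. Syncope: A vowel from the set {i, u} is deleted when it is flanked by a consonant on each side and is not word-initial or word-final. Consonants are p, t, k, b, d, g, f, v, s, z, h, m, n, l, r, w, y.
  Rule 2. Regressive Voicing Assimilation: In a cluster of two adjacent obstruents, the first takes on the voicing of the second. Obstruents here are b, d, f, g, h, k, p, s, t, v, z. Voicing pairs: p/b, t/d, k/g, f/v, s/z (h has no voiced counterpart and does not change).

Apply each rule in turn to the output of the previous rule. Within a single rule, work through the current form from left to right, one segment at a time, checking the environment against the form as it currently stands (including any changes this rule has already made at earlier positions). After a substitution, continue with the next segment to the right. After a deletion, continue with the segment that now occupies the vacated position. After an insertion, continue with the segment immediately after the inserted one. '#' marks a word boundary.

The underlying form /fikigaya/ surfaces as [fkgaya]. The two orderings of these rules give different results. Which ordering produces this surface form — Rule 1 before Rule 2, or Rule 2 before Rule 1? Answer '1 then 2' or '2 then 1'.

2 then 1

Order 1 then 2:
  1 Syncope: [fikigaya] → [fkgaya]
  2 Regressive Voicing Assimilation: [fkgaya] → [fggaya]
  result: [fggaya]
Order 2 then 1:
  2 Regressive Voicing Assimilation: no change — [fikigaya]
  1 Syncope: [fikigaya] → [fkgaya]
  result: [fkgaya]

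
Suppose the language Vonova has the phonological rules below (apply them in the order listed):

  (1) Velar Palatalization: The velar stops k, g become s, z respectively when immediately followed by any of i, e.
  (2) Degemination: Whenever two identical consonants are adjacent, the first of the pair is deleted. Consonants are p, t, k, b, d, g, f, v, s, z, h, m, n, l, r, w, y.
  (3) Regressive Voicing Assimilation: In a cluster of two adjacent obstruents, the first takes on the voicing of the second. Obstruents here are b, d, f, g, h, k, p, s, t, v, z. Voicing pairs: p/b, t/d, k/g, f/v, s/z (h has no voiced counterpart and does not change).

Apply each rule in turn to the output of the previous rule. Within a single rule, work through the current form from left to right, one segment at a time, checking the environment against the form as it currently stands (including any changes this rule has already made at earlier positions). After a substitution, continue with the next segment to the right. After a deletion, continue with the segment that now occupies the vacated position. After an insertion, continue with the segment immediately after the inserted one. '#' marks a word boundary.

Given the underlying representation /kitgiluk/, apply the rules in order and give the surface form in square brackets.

(1) Velar Palatalization: [kitgiluk] → [sitziluk]
(2) Degemination: no change — [sitziluk]
(3) Regressive Voicing Assimilation: [sitziluk] → [sidziluk]

[sidziluk]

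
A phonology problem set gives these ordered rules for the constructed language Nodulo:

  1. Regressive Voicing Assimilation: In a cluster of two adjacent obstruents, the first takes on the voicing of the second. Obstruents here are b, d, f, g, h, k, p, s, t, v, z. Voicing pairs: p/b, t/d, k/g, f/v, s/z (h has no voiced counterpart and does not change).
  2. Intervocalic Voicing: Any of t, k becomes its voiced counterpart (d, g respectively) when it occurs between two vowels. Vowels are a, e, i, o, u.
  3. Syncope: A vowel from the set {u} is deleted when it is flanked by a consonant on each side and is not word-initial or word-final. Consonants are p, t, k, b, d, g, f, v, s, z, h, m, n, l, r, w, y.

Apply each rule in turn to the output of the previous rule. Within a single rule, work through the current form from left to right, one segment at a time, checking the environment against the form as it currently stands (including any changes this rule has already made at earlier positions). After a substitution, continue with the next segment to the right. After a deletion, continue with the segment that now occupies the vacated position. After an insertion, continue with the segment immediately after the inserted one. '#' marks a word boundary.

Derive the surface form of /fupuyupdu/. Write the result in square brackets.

1 Regressive Voicing Assimilation: [fupuyupdu] → [fupuyubdu]
2 Intervocalic Voicing: no change — [fupuyubdu]
3 Syncope: [fupuyubdu] → [fpybdu]

[fpybdu]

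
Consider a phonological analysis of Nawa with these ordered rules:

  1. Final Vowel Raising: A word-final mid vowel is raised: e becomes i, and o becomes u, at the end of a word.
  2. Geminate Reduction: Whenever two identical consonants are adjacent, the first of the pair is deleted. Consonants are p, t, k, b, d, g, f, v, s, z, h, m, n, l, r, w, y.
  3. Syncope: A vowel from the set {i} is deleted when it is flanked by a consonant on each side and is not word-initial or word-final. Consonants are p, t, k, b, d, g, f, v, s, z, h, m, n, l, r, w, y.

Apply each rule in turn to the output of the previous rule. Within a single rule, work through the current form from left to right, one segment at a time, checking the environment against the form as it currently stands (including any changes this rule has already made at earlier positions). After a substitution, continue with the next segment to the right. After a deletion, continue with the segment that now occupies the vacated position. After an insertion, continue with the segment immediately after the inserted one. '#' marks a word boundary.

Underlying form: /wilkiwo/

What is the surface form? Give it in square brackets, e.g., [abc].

1 Final Vowel Raising: [wilkiwo] → [wilkiwu]
2 Geminate Reduction: no change — [wilkiwu]
3 Syncope: [wilkiwu] → [wlkwu]

[wlkwu]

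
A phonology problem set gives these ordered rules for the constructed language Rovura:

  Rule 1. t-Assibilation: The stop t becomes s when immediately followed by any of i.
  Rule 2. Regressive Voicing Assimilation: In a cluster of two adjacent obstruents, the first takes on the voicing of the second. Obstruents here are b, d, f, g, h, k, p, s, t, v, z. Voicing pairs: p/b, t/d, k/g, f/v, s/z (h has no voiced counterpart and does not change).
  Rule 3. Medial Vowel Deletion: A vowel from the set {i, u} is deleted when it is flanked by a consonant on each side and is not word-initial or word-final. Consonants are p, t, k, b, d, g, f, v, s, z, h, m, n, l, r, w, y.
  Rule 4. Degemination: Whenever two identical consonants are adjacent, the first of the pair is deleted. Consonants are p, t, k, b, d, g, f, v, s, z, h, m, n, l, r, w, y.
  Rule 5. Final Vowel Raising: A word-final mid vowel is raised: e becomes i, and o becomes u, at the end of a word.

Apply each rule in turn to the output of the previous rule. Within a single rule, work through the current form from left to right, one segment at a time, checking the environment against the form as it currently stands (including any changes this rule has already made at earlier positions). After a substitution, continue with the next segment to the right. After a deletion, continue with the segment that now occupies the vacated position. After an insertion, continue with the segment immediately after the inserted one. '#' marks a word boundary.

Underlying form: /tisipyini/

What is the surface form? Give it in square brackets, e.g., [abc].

Rule 1 t-Assibilation: [tisipyini] → [sisipyini]
Rule 2 Regressive Voicing Assimilation: no change — [sisipyini]
Rule 3 Medial Vowel Deletion: [sisipyini] → [sspyni]
Rule 4 Degemination: [sspyni] → [spyni]
Rule 5 Final Vowel Raising: no change — [spyni]

[spyni]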